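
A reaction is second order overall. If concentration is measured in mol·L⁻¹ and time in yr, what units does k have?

(mol·L⁻¹)⁻¹·yr⁻¹

Step 1: For overall order n, rate = k × (concentration)^n.
Step 2: Rate has units mol·L⁻¹·yr⁻¹; concentration term has units (mol·L⁻¹)^2.
Step 3: k = rate / (concentration)^n, so units of k = (mol·L⁻¹)^(1-2)·yr⁻¹ = (mol·L⁻¹)⁻¹·yr⁻¹.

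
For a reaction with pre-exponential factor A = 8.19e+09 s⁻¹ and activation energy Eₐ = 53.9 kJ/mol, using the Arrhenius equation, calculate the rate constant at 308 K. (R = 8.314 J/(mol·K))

5.91e+00 s⁻¹

Step 1: Use the Arrhenius equation: k = A × exp(-Eₐ/RT)
Step 2: Convert Eₐ to J/mol: 53.9 kJ/mol = 53900 J/mol
Step 3: Calculate the exponent: -Eₐ/(RT) = -53900/(8.314 × 308) = -21.04883
Step 4: k = 8.19e+09 × exp(-21.04883)
Step 5: k = 8.19e+09 × 7.22120e-10 = 5.9142e+00 s⁻¹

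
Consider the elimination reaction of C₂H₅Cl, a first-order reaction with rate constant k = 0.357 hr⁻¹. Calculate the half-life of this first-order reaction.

1.942 hr

Step 1: For a first-order reaction, t₁/₂ = ln(2)/k
Step 2: t₁/₂ = ln(2)/0.357
Step 3: t₁/₂ = 0.6931/0.357 = 1.942 hr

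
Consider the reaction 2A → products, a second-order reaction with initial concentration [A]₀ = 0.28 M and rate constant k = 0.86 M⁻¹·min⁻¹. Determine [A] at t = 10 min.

0.08216 M

Step 1: For a second-order reaction: 1/[A] = 1/[A]₀ + kt
Step 2: 1/[A] = 1/0.28 + 0.86 × 10
Step 3: 1/[A] = 3.571 + 8.6 = 12.17
Step 4: [A] = 1/12.17 = 0.08216 M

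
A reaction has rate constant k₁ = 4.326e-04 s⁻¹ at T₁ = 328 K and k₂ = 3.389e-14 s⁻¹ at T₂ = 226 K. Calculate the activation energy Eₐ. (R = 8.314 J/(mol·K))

140.6 kJ/mol

Step 1: Use the two-temperature Arrhenius form: ln(k₂/k₁) = -Eₐ/R × (1/T₂ - 1/T₁)
Step 2: ln(k₂/k₁) = ln(3.389e-14/4.326e-04) = ln(7.83403e-11) = -23.27
Step 3: 1/T₂ - 1/T₁ = 1/226 - 1/328 = 1.375998e-03 K⁻¹
Step 4: Eₐ = -R × ln(k₂/k₁) / (1/T₂ - 1/T₁) = -8.314 × -23.27 / 1.375998e-03
Step 5: Eₐ = 1.4060e+05 J/mol = 140.6 kJ/mol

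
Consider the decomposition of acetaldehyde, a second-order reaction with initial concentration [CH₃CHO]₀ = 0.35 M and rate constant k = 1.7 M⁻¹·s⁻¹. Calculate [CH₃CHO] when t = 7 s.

0.06776 M

Step 1: For a second-order reaction: 1/[CH₃CHO] = 1/[CH₃CHO]₀ + kt
Step 2: 1/[CH₃CHO] = 1/0.35 + 1.7 × 7
Step 3: 1/[CH₃CHO] = 2.857 + 11.9 = 14.76
Step 4: [CH₃CHO] = 1/14.76 = 0.06776 M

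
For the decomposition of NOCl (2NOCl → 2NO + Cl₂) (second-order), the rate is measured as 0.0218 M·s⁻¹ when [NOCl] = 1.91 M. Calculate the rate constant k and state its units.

0.005976 M⁻¹·s⁻¹

Step 1: rate = k[NOCl]^2, so k = rate / [NOCl]^2.
Step 2: k = 0.0218 / (1.91)^2 = 0.0218 / 3.648.
Step 3: k = 0.005976 M⁻¹·s⁻¹.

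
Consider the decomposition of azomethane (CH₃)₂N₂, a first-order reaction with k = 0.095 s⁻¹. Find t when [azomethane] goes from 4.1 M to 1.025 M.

14.59 s

Step 1: For first-order: t = ln([azomethane]₀/[azomethane])/k
Step 2: t = ln(4.1/1.025)/0.095
Step 3: t = ln(4)/0.095
Step 4: t = 1.386/0.095 = 14.59 s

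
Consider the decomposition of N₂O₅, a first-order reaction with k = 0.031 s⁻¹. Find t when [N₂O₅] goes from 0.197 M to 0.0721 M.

32.42 s

Step 1: For first-order: t = ln([N₂O₅]₀/[N₂O₅])/k
Step 2: t = ln(0.197/0.0721)/0.031
Step 3: t = ln(2.732)/0.031
Step 4: t = 1.005/0.031 = 32.42 s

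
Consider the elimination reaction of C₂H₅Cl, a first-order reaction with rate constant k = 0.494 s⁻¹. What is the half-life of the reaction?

1.403 s

Step 1: For a first-order reaction, t₁/₂ = ln(2)/k
Step 2: t₁/₂ = ln(2)/0.494
Step 3: t₁/₂ = 0.6931/0.494 = 1.403 s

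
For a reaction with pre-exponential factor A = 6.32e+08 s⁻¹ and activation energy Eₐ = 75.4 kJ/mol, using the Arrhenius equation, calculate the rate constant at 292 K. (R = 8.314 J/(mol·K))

2.05e-05 s⁻¹

Step 1: Use the Arrhenius equation: k = A × exp(-Eₐ/RT)
Step 2: Convert Eₐ to J/mol: 75.4 kJ/mol = 75400 J/mol
Step 3: Calculate the exponent: -Eₐ/(RT) = -75400/(8.314 × 292) = -31.05836
Step 4: k = 6.32e+08 × exp(-31.05836)
Step 5: k = 6.32e+08 × 3.24732e-14 = 2.0523e-05 s⁻¹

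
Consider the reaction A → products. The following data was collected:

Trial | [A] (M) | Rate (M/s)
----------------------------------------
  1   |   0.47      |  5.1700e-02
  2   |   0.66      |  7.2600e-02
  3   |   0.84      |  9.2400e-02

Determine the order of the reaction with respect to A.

first order (1)

Step 1: Compare trials to find order n where rate₂/rate₁ = ([A]₂/[A]₁)^n
Step 2: rate₂/rate₁ = 7.2600e-02/5.1700e-02 = 1.404
Step 3: [A]₂/[A]₁ = 0.66/0.47 = 1.404
Step 4: n = ln(1.404)/ln(1.404) = 1.00 ≈ 1
Step 5: The reaction is first order in A.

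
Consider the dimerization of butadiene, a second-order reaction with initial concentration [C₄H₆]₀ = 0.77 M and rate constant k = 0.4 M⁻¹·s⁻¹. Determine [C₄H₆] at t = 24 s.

0.09175 M

Step 1: For a second-order reaction: 1/[C₄H₆] = 1/[C₄H₆]₀ + kt
Step 2: 1/[C₄H₆] = 1/0.77 + 0.4 × 24
Step 3: 1/[C₄H₆] = 1.299 + 9.6 = 10.9
Step 4: [C₄H₆] = 1/10.9 = 0.09175 M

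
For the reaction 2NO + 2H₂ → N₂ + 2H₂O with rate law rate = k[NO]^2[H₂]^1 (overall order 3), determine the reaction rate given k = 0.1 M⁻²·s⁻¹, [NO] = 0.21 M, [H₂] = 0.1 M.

0.000441 M/s

Step 1: The rate law is rate = k[NO]^2[H₂]^1, overall order = 2+1 = 3
Step 2: Substitute values: rate = 0.1 × (0.21)^2 × (0.1)^1
Step 3: rate = 0.1 × 0.0441 × 0.1 = 0.000441 M/s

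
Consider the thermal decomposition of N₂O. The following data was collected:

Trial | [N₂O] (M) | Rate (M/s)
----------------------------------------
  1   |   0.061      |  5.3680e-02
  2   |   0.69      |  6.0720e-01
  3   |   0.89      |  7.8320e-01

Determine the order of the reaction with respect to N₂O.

first order (1)

Step 1: Compare trials to find order n where rate₂/rate₁ = ([N₂O]₂/[N₂O]₁)^n
Step 2: rate₂/rate₁ = 6.0720e-01/5.3680e-02 = 11.31
Step 3: [N₂O]₂/[N₂O]₁ = 0.69/0.061 = 11.31
Step 4: n = ln(11.31)/ln(11.31) = 1.00 ≈ 1
Step 5: The reaction is first order in N₂O.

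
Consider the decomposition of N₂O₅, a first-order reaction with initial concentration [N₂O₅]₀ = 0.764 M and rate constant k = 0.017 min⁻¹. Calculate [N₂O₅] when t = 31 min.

0.451 M

Step 1: For a first-order reaction: [N₂O₅] = [N₂O₅]₀ × e^(-kt)
Step 2: [N₂O₅] = 0.764 × e^(-0.017 × 31)
Step 3: [N₂O₅] = 0.764 × e^(-0.527)
Step 4: [N₂O₅] = 0.764 × 0.590373 = 0.451 M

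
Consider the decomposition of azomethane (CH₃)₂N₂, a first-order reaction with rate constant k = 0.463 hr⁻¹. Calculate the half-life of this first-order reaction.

1.497 hr

Step 1: For a first-order reaction, t₁/₂ = ln(2)/k
Step 2: t₁/₂ = ln(2)/0.463
Step 3: t₁/₂ = 0.6931/0.463 = 1.497 hr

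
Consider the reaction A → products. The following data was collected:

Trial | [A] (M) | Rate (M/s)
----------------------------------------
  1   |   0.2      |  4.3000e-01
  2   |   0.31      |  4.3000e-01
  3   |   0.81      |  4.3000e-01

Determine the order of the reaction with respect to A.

zeroth order (0)

Step 1: Compare trials - when concentration changes, rate stays constant.
Step 2: rate₂/rate₁ = 4.3000e-01/4.3000e-01 = 1
Step 3: [A]₂/[A]₁ = 0.31/0.2 = 1.55
Step 4: Since rate ratio ≈ (conc ratio)^0, the reaction is zeroth order.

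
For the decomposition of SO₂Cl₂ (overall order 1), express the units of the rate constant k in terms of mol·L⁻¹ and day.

day⁻¹

Step 1: For overall order n, rate = k × (concentration)^n.
Step 2: Rate has units mol·L⁻¹·day⁻¹; concentration term has units (mol·L⁻¹)^1.
Step 3: k = rate / (concentration)^n, so units of k = (mol·L⁻¹)^(1-1)·day⁻¹ = day⁻¹.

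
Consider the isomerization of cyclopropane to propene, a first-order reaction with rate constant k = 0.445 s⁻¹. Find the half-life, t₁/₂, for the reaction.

1.558 s

Step 1: For a first-order reaction, t₁/₂ = ln(2)/k
Step 2: t₁/₂ = ln(2)/0.445
Step 3: t₁/₂ = 0.6931/0.445 = 1.558 s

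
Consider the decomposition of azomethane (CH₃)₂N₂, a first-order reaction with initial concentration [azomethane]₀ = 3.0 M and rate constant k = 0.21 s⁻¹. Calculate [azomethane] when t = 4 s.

1.295 M

Step 1: For a first-order reaction: [azomethane] = [azomethane]₀ × e^(-kt)
Step 2: [azomethane] = 3.0 × e^(-0.21 × 4)
Step 3: [azomethane] = 3.0 × e^(-0.84)
Step 4: [azomethane] = 3.0 × 0.431711 = 1.295 M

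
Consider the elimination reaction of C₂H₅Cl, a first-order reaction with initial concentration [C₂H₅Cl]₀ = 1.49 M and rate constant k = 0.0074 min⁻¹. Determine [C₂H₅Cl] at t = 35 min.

1.15 M

Step 1: For a first-order reaction: [C₂H₅Cl] = [C₂H₅Cl]₀ × e^(-kt)
Step 2: [C₂H₅Cl] = 1.49 × e^(-0.0074 × 35)
Step 3: [C₂H₅Cl] = 1.49 × e^(-0.259)
Step 4: [C₂H₅Cl] = 1.49 × 0.771823 = 1.15 M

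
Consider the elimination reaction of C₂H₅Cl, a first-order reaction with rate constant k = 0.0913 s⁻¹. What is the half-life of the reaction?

7.592 s

Step 1: For a first-order reaction, t₁/₂ = ln(2)/k
Step 2: t₁/₂ = ln(2)/0.0913
Step 3: t₁/₂ = 0.6931/0.0913 = 7.592 s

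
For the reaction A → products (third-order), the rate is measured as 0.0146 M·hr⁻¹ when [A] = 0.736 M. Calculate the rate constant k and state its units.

0.03662 M⁻²·hr⁻¹

Step 1: rate = k[A]^3, so k = rate / [A]^3.
Step 2: k = 0.0146 / (0.736)^3 = 0.0146 / 0.3987.
Step 3: k = 0.03662 M⁻²·hr⁻¹.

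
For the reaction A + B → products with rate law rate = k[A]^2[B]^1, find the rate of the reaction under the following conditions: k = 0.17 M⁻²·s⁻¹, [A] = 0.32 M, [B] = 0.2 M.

0.003482 M/s

Step 1: The rate law is rate = k[A]^2[B]^1
Step 2: Substitute: rate = 0.17 × (0.32)^2 × (0.2)^1
Step 3: rate = 0.17 × 0.1024 × 0.2 = 0.0034816 M/s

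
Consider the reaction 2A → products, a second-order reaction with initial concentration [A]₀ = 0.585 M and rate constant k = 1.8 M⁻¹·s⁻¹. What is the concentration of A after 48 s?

0.01135 M

Step 1: For a second-order reaction: 1/[A] = 1/[A]₀ + kt
Step 2: 1/[A] = 1/0.585 + 1.8 × 48
Step 3: 1/[A] = 1.709 + 86.4 = 88.11
Step 4: [A] = 1/88.11 = 0.01135 M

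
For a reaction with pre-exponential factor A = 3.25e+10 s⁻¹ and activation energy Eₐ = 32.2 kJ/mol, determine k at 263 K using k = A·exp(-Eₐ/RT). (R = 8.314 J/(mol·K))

1.31e+04 s⁻¹

Step 1: Use the Arrhenius equation: k = A × exp(-Eₐ/RT)
Step 2: Convert Eₐ to J/mol: 32.2 kJ/mol = 32200 J/mol
Step 3: Calculate the exponent: -Eₐ/(RT) = -32200/(8.314 × 263) = -14.72618
Step 4: k = 3.25e+10 × exp(-14.72618)
Step 5: k = 3.25e+10 × 4.02255e-07 = 1.3073e+04 s⁻¹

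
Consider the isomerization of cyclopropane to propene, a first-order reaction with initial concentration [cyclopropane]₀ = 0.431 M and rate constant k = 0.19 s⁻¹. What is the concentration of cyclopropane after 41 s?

0.0001784 M

Step 1: For a first-order reaction: [cyclopropane] = [cyclopropane]₀ × e^(-kt)
Step 2: [cyclopropane] = 0.431 × e^(-0.19 × 41)
Step 3: [cyclopropane] = 0.431 × e^(-7.79)
Step 4: [cyclopropane] = 0.431 × 0.000413853 = 0.0001784 M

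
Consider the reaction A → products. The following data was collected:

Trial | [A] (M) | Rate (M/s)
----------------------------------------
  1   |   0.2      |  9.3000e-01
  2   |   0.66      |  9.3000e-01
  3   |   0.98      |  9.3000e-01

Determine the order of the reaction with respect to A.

zeroth order (0)

Step 1: Compare trials - when concentration changes, rate stays constant.
Step 2: rate₂/rate₁ = 9.3000e-01/9.3000e-01 = 1
Step 3: [A]₂/[A]₁ = 0.66/0.2 = 3.3
Step 4: Since rate ratio ≈ (conc ratio)^0, the reaction is zeroth order.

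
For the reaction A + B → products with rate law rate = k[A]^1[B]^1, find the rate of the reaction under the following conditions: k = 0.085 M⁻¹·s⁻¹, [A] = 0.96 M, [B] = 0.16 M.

0.01306 M/s

Step 1: The rate law is rate = k[A]^1[B]^1
Step 2: Substitute: rate = 0.085 × (0.96)^1 × (0.16)^1
Step 3: rate = 0.085 × 0.96 × 0.16 = 0.013056 M/s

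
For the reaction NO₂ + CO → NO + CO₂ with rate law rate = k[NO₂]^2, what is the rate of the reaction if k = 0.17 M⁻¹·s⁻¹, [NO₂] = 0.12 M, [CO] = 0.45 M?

0.002448 M/s

Step 1: The rate law is rate = k[NO₂]^2
Step 2: Note that the rate does not depend on [CO] (zero order in CO).
Step 3: rate = 0.17 × (0.12)^2 = 0.002448 M/s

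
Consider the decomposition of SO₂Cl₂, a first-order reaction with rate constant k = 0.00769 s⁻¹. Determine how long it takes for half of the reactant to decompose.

90.14 s

Step 1: For a first-order reaction, t₁/₂ = ln(2)/k
Step 2: t₁/₂ = ln(2)/0.00769
Step 3: t₁/₂ = 0.6931/0.00769 = 90.14 s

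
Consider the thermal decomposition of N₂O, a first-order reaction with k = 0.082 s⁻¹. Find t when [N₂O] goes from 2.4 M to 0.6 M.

16.91 s

Step 1: For first-order: t = ln([N₂O]₀/[N₂O])/k
Step 2: t = ln(2.4/0.6)/0.082
Step 3: t = ln(4)/0.082
Step 4: t = 1.386/0.082 = 16.91 s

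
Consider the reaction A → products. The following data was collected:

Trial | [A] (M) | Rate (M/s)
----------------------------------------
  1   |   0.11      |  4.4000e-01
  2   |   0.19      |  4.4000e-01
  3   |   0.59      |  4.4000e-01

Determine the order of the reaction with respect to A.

zeroth order (0)

Step 1: Compare trials - when concentration changes, rate stays constant.
Step 2: rate₂/rate₁ = 4.4000e-01/4.4000e-01 = 1
Step 3: [A]₂/[A]₁ = 0.19/0.11 = 1.727
Step 4: Since rate ratio ≈ (conc ratio)^0, the reaction is zeroth order.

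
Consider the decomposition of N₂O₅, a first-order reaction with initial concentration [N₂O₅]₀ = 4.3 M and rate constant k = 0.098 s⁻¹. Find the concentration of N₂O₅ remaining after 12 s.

1.327 M

Step 1: For a first-order reaction: [N₂O₅] = [N₂O₅]₀ × e^(-kt)
Step 2: [N₂O₅] = 4.3 × e^(-0.098 × 12)
Step 3: [N₂O₅] = 4.3 × e^(-1.176)
Step 4: [N₂O₅] = 4.3 × 0.30851 = 1.327 M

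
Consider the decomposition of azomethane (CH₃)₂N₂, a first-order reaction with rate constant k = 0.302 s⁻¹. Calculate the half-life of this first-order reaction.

2.295 s

Step 1: For a first-order reaction, t₁/₂ = ln(2)/k
Step 2: t₁/₂ = ln(2)/0.302
Step 3: t₁/₂ = 0.6931/0.302 = 2.295 s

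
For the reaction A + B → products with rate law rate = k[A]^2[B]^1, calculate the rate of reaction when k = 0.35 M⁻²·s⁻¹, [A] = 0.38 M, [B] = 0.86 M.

0.04346 M/s

Step 1: The rate law is rate = k[A]^2[B]^1
Step 2: Substitute: rate = 0.35 × (0.38)^2 × (0.86)^1
Step 3: rate = 0.35 × 0.1444 × 0.86 = 0.0434644 M/s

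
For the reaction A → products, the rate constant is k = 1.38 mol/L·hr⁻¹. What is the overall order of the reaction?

zeroth order (0)

Step 1: The units of k for an nth-order reaction are (concentration)^(1-n)·(time)⁻¹.
Step 2: Here k has units mol/L·hr⁻¹, so the concentration exponent is 1.
Step 3: 1 - n = 1 ⇒ n = 0. The reaction is zeroth order.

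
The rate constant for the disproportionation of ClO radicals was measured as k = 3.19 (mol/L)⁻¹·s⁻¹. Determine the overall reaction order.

second order (2)

Step 1: The units of k for an nth-order reaction are (concentration)^(1-n)·(time)⁻¹.
Step 2: Here k has units (mol/L)⁻¹·s⁻¹, so the concentration exponent is -1.
Step 3: 1 - n = -1 ⇒ n = 2. The reaction is second order.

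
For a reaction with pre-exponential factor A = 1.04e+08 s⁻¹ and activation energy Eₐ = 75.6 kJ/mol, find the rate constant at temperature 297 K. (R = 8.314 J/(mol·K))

5.25e-06 s⁻¹

Step 1: Use the Arrhenius equation: k = A × exp(-Eₐ/RT)
Step 2: Convert Eₐ to J/mol: 75.6 kJ/mol = 75600 J/mol
Step 3: Calculate the exponent: -Eₐ/(RT) = -75600/(8.314 × 297) = -30.61648
Step 4: k = 1.04e+08 × exp(-30.61648)
Step 5: k = 1.04e+08 × 5.05163e-14 = 5.2537e-06 s⁻¹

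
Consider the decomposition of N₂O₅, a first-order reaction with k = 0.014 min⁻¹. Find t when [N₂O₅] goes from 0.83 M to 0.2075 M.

99.02 min

Step 1: For first-order: t = ln([N₂O₅]₀/[N₂O₅])/k
Step 2: t = ln(0.83/0.2075)/0.014
Step 3: t = ln(4)/0.014
Step 4: t = 1.386/0.014 = 99.02 min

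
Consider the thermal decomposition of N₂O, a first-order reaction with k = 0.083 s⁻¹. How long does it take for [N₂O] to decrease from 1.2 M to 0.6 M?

8.351 s

Step 1: For first-order: t = ln([N₂O]₀/[N₂O])/k
Step 2: t = ln(1.2/0.6)/0.083
Step 3: t = ln(2)/0.083
Step 4: t = 0.6931/0.083 = 8.351 s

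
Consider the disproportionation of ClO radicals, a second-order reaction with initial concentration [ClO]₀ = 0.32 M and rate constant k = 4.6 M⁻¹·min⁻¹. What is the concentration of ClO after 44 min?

0.004866 M

Step 1: For a second-order reaction: 1/[ClO] = 1/[ClO]₀ + kt
Step 2: 1/[ClO] = 1/0.32 + 4.6 × 44
Step 3: 1/[ClO] = 3.125 + 202.4 = 205.5
Step 4: [ClO] = 1/205.5 = 0.004866 M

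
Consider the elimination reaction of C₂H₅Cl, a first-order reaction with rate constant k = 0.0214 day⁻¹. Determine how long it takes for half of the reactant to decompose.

32.39 day

Step 1: For a first-order reaction, t₁/₂ = ln(2)/k
Step 2: t₁/₂ = ln(2)/0.0214
Step 3: t₁/₂ = 0.6931/0.0214 = 32.39 day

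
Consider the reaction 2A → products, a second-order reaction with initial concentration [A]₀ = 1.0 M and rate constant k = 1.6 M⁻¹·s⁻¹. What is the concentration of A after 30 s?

0.02041 M

Step 1: For a second-order reaction: 1/[A] = 1/[A]₀ + kt
Step 2: 1/[A] = 1/1.0 + 1.6 × 30
Step 3: 1/[A] = 1 + 48 = 49
Step 4: [A] = 1/49 = 0.02041 M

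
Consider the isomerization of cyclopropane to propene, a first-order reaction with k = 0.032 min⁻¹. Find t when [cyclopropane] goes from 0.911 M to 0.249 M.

40.53 min

Step 1: For first-order: t = ln([cyclopropane]₀/[cyclopropane])/k
Step 2: t = ln(0.911/0.249)/0.032
Step 3: t = ln(3.659)/0.032
Step 4: t = 1.297/0.032 = 40.53 min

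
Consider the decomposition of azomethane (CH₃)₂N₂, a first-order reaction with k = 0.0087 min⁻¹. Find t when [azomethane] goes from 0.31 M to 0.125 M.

104.4 min

Step 1: For first-order: t = ln([azomethane]₀/[azomethane])/k
Step 2: t = ln(0.31/0.125)/0.0087
Step 3: t = ln(2.48)/0.0087
Step 4: t = 0.9083/0.0087 = 104.4 min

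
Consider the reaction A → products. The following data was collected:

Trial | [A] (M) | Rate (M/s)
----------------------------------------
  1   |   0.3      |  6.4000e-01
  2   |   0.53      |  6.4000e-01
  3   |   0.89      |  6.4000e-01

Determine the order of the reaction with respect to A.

zeroth order (0)

Step 1: Compare trials - when concentration changes, rate stays constant.
Step 2: rate₂/rate₁ = 6.4000e-01/6.4000e-01 = 1
Step 3: [A]₂/[A]₁ = 0.53/0.3 = 1.767
Step 4: Since rate ratio ≈ (conc ratio)^0, the reaction is zeroth order.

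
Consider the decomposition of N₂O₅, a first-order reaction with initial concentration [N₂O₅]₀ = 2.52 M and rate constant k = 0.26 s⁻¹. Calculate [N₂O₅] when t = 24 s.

0.004914 M

Step 1: For a first-order reaction: [N₂O₅] = [N₂O₅]₀ × e^(-kt)
Step 2: [N₂O₅] = 2.52 × e^(-0.26 × 24)
Step 3: [N₂O₅] = 2.52 × e^(-6.24)
Step 4: [N₂O₅] = 2.52 × 0.00194986 = 0.004914 M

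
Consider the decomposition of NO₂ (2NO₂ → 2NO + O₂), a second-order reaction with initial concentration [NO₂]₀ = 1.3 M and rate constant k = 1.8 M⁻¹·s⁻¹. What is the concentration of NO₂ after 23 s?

0.02371 M

Step 1: For a second-order reaction: 1/[NO₂] = 1/[NO₂]₀ + kt
Step 2: 1/[NO₂] = 1/1.3 + 1.8 × 23
Step 3: 1/[NO₂] = 0.7692 + 41.4 = 42.17
Step 4: [NO₂] = 1/42.17 = 0.02371 M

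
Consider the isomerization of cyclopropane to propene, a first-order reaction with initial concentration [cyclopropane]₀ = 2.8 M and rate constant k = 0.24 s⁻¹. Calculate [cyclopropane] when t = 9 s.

0.3229 M

Step 1: For a first-order reaction: [cyclopropane] = [cyclopropane]₀ × e^(-kt)
Step 2: [cyclopropane] = 2.8 × e^(-0.24 × 9)
Step 3: [cyclopropane] = 2.8 × e^(-2.16)
Step 4: [cyclopropane] = 2.8 × 0.115325 = 0.3229 M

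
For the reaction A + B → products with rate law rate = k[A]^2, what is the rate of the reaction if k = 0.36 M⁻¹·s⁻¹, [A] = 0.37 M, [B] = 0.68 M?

0.04928 M/s

Step 1: The rate law is rate = k[A]^2
Step 2: Note that the rate does not depend on [B] (zero order in B).
Step 3: rate = 0.36 × (0.37)^2 = 0.049284 M/s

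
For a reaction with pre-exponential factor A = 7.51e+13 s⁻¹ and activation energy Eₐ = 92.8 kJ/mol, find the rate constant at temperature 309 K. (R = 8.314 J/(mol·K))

1.54e-02 s⁻¹

Step 1: Use the Arrhenius equation: k = A × exp(-Eₐ/RT)
Step 2: Convert Eₐ to J/mol: 92.8 kJ/mol = 92800 J/mol
Step 3: Calculate the exponent: -Eₐ/(RT) = -92800/(8.314 × 309) = -36.12264
Step 4: k = 7.51e+13 × exp(-36.12264)
Step 5: k = 7.51e+13 × 2.05181e-16 = 1.5409e-02 s⁻¹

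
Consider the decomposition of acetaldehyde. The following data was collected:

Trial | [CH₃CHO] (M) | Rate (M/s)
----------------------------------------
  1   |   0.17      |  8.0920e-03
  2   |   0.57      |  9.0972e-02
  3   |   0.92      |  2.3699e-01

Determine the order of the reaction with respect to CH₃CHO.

second order (2)

Step 1: Compare trials to find order n where rate₂/rate₁ = ([CH₃CHO]₂/[CH₃CHO]₁)^n
Step 2: rate₂/rate₁ = 9.0972e-02/8.0920e-03 = 11.24
Step 3: [CH₃CHO]₂/[CH₃CHO]₁ = 0.57/0.17 = 3.353
Step 4: n = ln(11.24)/ln(3.353) = 2.00 ≈ 2
Step 5: The reaction is second order in CH₃CHO.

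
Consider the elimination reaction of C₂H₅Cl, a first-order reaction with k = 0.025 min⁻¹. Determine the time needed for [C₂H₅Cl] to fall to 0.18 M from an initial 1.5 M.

84.81 min

Step 1: For first-order: t = ln([C₂H₅Cl]₀/[C₂H₅Cl])/k
Step 2: t = ln(1.5/0.18)/0.025
Step 3: t = ln(8.333)/0.025
Step 4: t = 2.12/0.025 = 84.81 min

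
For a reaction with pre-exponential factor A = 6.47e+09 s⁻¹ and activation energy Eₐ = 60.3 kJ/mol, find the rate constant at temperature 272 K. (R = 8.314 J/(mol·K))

1.70e-02 s⁻¹

Step 1: Use the Arrhenius equation: k = A × exp(-Eₐ/RT)
Step 2: Convert Eₐ to J/mol: 60.3 kJ/mol = 60300 J/mol
Step 3: Calculate the exponent: -Eₐ/(RT) = -60300/(8.314 × 272) = -26.66480
Step 4: k = 6.47e+09 × exp(-26.66480)
Step 5: k = 6.47e+09 × 2.62799e-12 = 1.7003e-02 s⁻¹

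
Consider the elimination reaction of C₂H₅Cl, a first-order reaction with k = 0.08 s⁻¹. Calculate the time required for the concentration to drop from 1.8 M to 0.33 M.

21.21 s

Step 1: For first-order: t = ln([C₂H₅Cl]₀/[C₂H₅Cl])/k
Step 2: t = ln(1.8/0.33)/0.08
Step 3: t = ln(5.455)/0.08
Step 4: t = 1.696/0.08 = 21.21 s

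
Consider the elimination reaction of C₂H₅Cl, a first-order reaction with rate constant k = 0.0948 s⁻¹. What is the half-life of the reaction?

7.312 s

Step 1: For a first-order reaction, t₁/₂ = ln(2)/k
Step 2: t₁/₂ = ln(2)/0.0948
Step 3: t₁/₂ = 0.6931/0.0948 = 7.312 s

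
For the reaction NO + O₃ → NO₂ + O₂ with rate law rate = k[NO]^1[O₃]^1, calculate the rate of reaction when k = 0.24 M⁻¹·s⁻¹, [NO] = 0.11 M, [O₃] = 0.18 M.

0.004752 M/s

Step 1: The rate law is rate = k[NO]^1[O₃]^1
Step 2: Substitute: rate = 0.24 × (0.11)^1 × (0.18)^1
Step 3: rate = 0.24 × 0.11 × 0.18 = 0.004752 M/s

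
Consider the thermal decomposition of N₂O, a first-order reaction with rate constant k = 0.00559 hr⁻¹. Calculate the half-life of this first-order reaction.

124 hr

Step 1: For a first-order reaction, t₁/₂ = ln(2)/k
Step 2: t₁/₂ = ln(2)/0.00559
Step 3: t₁/₂ = 0.6931/0.00559 = 124 hr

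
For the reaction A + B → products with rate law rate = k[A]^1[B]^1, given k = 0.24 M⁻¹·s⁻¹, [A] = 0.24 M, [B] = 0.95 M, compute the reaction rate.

0.05472 M/s

Step 1: The rate law is rate = k[A]^1[B]^1
Step 2: Substitute: rate = 0.24 × (0.24)^1 × (0.95)^1
Step 3: rate = 0.24 × 0.24 × 0.95 = 0.05472 M/s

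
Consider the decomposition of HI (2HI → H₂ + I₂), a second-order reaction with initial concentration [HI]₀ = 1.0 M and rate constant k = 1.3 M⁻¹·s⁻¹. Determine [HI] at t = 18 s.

0.04098 M

Step 1: For a second-order reaction: 1/[HI] = 1/[HI]₀ + kt
Step 2: 1/[HI] = 1/1.0 + 1.3 × 18
Step 3: 1/[HI] = 1 + 23.4 = 24.4
Step 4: [HI] = 1/24.4 = 0.04098 M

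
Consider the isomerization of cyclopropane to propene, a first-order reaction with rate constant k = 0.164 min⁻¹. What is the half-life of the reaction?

4.227 min

Step 1: For a first-order reaction, t₁/₂ = ln(2)/k
Step 2: t₁/₂ = ln(2)/0.164
Step 3: t₁/₂ = 0.6931/0.164 = 4.227 min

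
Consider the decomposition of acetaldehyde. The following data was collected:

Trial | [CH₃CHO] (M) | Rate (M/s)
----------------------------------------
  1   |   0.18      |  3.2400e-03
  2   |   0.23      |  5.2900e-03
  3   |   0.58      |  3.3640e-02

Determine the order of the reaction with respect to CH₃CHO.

second order (2)

Step 1: Compare trials to find order n where rate₂/rate₁ = ([CH₃CHO]₂/[CH₃CHO]₁)^n
Step 2: rate₂/rate₁ = 5.2900e-03/3.2400e-03 = 1.633
Step 3: [CH₃CHO]₂/[CH₃CHO]₁ = 0.23/0.18 = 1.278
Step 4: n = ln(1.633)/ln(1.278) = 2.00 ≈ 2
Step 5: The reaction is second order in CH₃CHO.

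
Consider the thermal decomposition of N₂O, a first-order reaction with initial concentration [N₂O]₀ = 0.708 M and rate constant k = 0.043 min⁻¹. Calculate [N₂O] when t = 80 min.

0.0227 M

Step 1: For a first-order reaction: [N₂O] = [N₂O]₀ × e^(-kt)
Step 2: [N₂O] = 0.708 × e^(-0.043 × 80)
Step 3: [N₂O] = 0.708 × e^(-3.44)
Step 4: [N₂O] = 0.708 × 0.0320647 = 0.0227 M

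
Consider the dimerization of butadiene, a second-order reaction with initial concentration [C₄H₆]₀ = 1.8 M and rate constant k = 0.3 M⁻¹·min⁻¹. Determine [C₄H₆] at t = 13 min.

0.2244 M

Step 1: For a second-order reaction: 1/[C₄H₆] = 1/[C₄H₆]₀ + kt
Step 2: 1/[C₄H₆] = 1/1.8 + 0.3 × 13
Step 3: 1/[C₄H₆] = 0.5556 + 3.9 = 4.456
Step 4: [C₄H₆] = 1/4.456 = 0.2244 M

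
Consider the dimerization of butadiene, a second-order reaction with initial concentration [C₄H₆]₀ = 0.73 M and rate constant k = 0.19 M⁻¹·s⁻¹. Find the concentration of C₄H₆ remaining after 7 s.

0.3704 M

Step 1: For a second-order reaction: 1/[C₄H₆] = 1/[C₄H₆]₀ + kt
Step 2: 1/[C₄H₆] = 1/0.73 + 0.19 × 7
Step 3: 1/[C₄H₆] = 1.37 + 1.33 = 2.7
Step 4: [C₄H₆] = 1/2.7 = 0.3704 M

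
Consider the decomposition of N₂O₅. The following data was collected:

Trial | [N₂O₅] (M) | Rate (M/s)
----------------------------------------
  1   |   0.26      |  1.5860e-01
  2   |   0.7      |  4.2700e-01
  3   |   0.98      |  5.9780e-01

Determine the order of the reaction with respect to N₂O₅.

first order (1)

Step 1: Compare trials to find order n where rate₂/rate₁ = ([N₂O₅]₂/[N₂O₅]₁)^n
Step 2: rate₂/rate₁ = 4.2700e-01/1.5860e-01 = 2.692
Step 3: [N₂O₅]₂/[N₂O₅]₁ = 0.7/0.26 = 2.692
Step 4: n = ln(2.692)/ln(2.692) = 1.00 ≈ 1
Step 5: The reaction is first order in N₂O₅.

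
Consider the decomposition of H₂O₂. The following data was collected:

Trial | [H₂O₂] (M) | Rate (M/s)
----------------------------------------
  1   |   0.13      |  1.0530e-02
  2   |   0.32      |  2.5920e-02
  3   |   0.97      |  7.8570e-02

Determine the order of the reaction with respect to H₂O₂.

first order (1)

Step 1: Compare trials to find order n where rate₂/rate₁ = ([H₂O₂]₂/[H₂O₂]₁)^n
Step 2: rate₂/rate₁ = 2.5920e-02/1.0530e-02 = 2.462
Step 3: [H₂O₂]₂/[H₂O₂]₁ = 0.32/0.13 = 2.462
Step 4: n = ln(2.462)/ln(2.462) = 1.00 ≈ 1
Step 5: The reaction is first order in H₂O₂.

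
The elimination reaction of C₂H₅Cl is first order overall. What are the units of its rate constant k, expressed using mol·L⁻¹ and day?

day⁻¹

Step 1: For overall order n, rate = k × (concentration)^n.
Step 2: Rate has units mol·L⁻¹·day⁻¹; concentration term has units (mol·L⁻¹)^1.
Step 3: k = rate / (concentration)^n, so units of k = (mol·L⁻¹)^(1-1)·day⁻¹ = day⁻¹.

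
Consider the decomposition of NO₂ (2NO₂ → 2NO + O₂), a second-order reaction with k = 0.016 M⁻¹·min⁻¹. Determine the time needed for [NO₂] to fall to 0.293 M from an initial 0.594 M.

108.1 min

Step 1: For second-order: t = (1/[NO₂] - 1/[NO₂]₀)/k
Step 2: t = (1/0.293 - 1/0.594)/0.016
Step 3: t = (3.413 - 1.684)/0.016
Step 4: t = 1.729/0.016 = 108.1 min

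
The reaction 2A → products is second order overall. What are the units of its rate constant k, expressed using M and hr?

M⁻¹·hr⁻¹

Step 1: For overall order n, rate = k × (concentration)^n.
Step 2: Rate has units M·hr⁻¹; concentration term has units M^2.
Step 3: k = rate / (concentration)^n, so units of k = M^(1-2)·hr⁻¹ = M⁻¹·hr⁻¹.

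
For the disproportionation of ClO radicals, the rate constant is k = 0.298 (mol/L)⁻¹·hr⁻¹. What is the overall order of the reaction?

second order (2)

Step 1: The units of k for an nth-order reaction are (concentration)^(1-n)·(time)⁻¹.
Step 2: Here k has units (mol/L)⁻¹·hr⁻¹, so the concentration exponent is -1.
Step 3: 1 - n = -1 ⇒ n = 2. The reaction is second order.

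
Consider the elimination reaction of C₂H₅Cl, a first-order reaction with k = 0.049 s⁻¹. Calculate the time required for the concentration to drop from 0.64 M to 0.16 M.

28.29 s

Step 1: For first-order: t = ln([C₂H₅Cl]₀/[C₂H₅Cl])/k
Step 2: t = ln(0.64/0.16)/0.049
Step 3: t = ln(4)/0.049
Step 4: t = 1.386/0.049 = 28.29 s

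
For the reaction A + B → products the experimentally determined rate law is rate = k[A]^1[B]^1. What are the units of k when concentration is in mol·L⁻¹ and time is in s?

(mol·L⁻¹)⁻¹·s⁻¹

Step 1: Overall order = 1 + 1 = 2.
Step 2: rate has units mol·L⁻¹·s⁻¹; [A]^1[B]^1 has units (mol·L⁻¹)^2.
Step 3: k = rate/([A]^1[B]^1), so units of k = (mol·L⁻¹)^(1-2)·s⁻¹ = (mol·L⁻¹)⁻¹·s⁻¹.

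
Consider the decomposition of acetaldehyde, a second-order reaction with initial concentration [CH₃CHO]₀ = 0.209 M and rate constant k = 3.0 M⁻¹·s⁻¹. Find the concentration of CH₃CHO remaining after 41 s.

0.007826 M

Step 1: For a second-order reaction: 1/[CH₃CHO] = 1/[CH₃CHO]₀ + kt
Step 2: 1/[CH₃CHO] = 1/0.209 + 3.0 × 41
Step 3: 1/[CH₃CHO] = 4.785 + 123 = 127.8
Step 4: [CH₃CHO] = 1/127.8 = 0.007826 M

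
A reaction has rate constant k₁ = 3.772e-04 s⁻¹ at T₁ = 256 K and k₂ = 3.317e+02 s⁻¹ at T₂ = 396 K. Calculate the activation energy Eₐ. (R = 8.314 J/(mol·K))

82.4 kJ/mol

Step 1: Use the two-temperature Arrhenius form: ln(k₂/k₁) = -Eₐ/R × (1/T₂ - 1/T₁)
Step 2: ln(k₂/k₁) = ln(3.317e+02/3.772e-04) = ln(879374) = 13.687
Step 3: 1/T₂ - 1/T₁ = 1/396 - 1/256 = -1.380997e-03 K⁻¹
Step 4: Eₐ = -R × ln(k₂/k₁) / (1/T₂ - 1/T₁) = -8.314 × 13.687 / -1.380997e-03
Step 5: Eₐ = 8.2399e+04 J/mol = 82.4 kJ/mol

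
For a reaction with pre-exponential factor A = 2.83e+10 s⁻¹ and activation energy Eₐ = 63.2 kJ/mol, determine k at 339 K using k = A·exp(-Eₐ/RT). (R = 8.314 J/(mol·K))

5.17e+00 s⁻¹

Step 1: Use the Arrhenius equation: k = A × exp(-Eₐ/RT)
Step 2: Convert Eₐ to J/mol: 63.2 kJ/mol = 63200 J/mol
Step 3: Calculate the exponent: -Eₐ/(RT) = -63200/(8.314 × 339) = -22.42370
Step 4: k = 2.83e+10 × exp(-22.42370)
Step 5: k = 2.83e+10 × 1.82604e-10 = 5.1677e+00 s⁻¹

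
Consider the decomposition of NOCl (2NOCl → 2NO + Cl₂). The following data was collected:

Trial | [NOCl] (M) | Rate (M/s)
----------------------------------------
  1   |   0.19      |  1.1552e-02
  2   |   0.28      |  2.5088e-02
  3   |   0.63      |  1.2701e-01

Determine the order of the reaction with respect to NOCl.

second order (2)

Step 1: Compare trials to find order n where rate₂/rate₁ = ([NOCl]₂/[NOCl]₁)^n
Step 2: rate₂/rate₁ = 2.5088e-02/1.1552e-02 = 2.172
Step 3: [NOCl]₂/[NOCl]₁ = 0.28/0.19 = 1.474
Step 4: n = ln(2.172)/ln(1.474) = 2.00 ≈ 2
Step 5: The reaction is second order in NOCl.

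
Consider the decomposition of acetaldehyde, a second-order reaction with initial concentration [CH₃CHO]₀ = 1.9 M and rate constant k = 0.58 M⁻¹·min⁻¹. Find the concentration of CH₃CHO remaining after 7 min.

0.218 M

Step 1: For a second-order reaction: 1/[CH₃CHO] = 1/[CH₃CHO]₀ + kt
Step 2: 1/[CH₃CHO] = 1/1.9 + 0.58 × 7
Step 3: 1/[CH₃CHO] = 0.5263 + 4.06 = 4.586
Step 4: [CH₃CHO] = 1/4.586 = 0.218 M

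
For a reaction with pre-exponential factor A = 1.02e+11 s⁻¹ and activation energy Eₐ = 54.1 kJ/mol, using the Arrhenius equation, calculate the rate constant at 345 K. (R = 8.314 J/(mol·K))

6.57e+02 s⁻¹

Step 1: Use the Arrhenius equation: k = A × exp(-Eₐ/RT)
Step 2: Convert Eₐ to J/mol: 54.1 kJ/mol = 54100 J/mol
Step 3: Calculate the exponent: -Eₐ/(RT) = -54100/(8.314 × 345) = -18.86115
Step 4: k = 1.02e+11 × exp(-18.86115)
Step 5: k = 1.02e+11 × 6.43734e-09 = 6.5661e+02 s⁻¹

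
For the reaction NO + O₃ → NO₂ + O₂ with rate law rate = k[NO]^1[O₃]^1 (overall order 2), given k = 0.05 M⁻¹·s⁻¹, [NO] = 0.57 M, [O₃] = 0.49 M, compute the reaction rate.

0.01396 M/s

Step 1: The rate law is rate = k[NO]^1[O₃]^1, overall order = 1+1 = 2
Step 2: Substitute values: rate = 0.05 × (0.57)^1 × (0.49)^1
Step 3: rate = 0.05 × 0.57 × 0.49 = 0.013965 M/s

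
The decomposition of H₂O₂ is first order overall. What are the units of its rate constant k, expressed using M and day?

day⁻¹

Step 1: For overall order n, rate = k × (concentration)^n.
Step 2: Rate has units M·day⁻¹; concentration term has units M^1.
Step 3: k = rate / (concentration)^n, so units of k = M^(1-1)·day⁻¹ = day⁻¹.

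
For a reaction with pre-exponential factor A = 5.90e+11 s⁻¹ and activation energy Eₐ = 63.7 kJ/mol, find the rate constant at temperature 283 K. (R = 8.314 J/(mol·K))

1.03e+00 s⁻¹

Step 1: Use the Arrhenius equation: k = A × exp(-Eₐ/RT)
Step 2: Convert Eₐ to J/mol: 63.7 kJ/mol = 63700 J/mol
Step 3: Calculate the exponent: -Eₐ/(RT) = -63700/(8.314 × 283) = -27.07341
Step 4: k = 5.90e+11 × exp(-27.07341)
Step 5: k = 5.90e+11 × 1.74650e-12 = 1.0304e+00 s⁻¹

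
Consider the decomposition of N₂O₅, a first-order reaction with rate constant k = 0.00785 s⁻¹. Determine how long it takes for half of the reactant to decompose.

88.3 s

Step 1: For a first-order reaction, t₁/₂ = ln(2)/k
Step 2: t₁/₂ = ln(2)/0.00785
Step 3: t₁/₂ = 0.6931/0.00785 = 88.3 s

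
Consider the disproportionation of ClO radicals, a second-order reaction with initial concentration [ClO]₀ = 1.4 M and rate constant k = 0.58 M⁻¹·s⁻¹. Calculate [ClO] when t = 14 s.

0.1132 M

Step 1: For a second-order reaction: 1/[ClO] = 1/[ClO]₀ + kt
Step 2: 1/[ClO] = 1/1.4 + 0.58 × 14
Step 3: 1/[ClO] = 0.7143 + 8.12 = 8.834
Step 4: [ClO] = 1/8.834 = 0.1132 M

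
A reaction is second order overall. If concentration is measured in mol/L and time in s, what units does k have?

(mol/L)⁻¹·s⁻¹

Step 1: For overall order n, rate = k × (concentration)^n.
Step 2: Rate has units mol/L·s⁻¹; concentration term has units (mol/L)^2.
Step 3: k = rate / (concentration)^n, so units of k = (mol/L)^(1-2)·s⁻¹ = (mol/L)⁻¹·s⁻¹.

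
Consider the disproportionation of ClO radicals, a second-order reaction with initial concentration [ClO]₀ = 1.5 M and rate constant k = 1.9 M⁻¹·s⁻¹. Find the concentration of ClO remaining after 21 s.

0.02465 M

Step 1: For a second-order reaction: 1/[ClO] = 1/[ClO]₀ + kt
Step 2: 1/[ClO] = 1/1.5 + 1.9 × 21
Step 3: 1/[ClO] = 0.6667 + 39.9 = 40.57
Step 4: [ClO] = 1/40.57 = 0.02465 M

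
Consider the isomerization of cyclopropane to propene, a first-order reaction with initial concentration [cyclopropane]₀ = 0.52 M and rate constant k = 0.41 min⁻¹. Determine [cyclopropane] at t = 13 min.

0.002519 M

Step 1: For a first-order reaction: [cyclopropane] = [cyclopropane]₀ × e^(-kt)
Step 2: [cyclopropane] = 0.52 × e^(-0.41 × 13)
Step 3: [cyclopropane] = 0.52 × e^(-5.33)
Step 4: [cyclopropane] = 0.52 × 0.00484407 = 0.002519 M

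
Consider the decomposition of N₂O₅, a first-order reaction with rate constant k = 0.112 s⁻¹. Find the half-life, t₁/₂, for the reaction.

6.189 s

Step 1: For a first-order reaction, t₁/₂ = ln(2)/k
Step 2: t₁/₂ = ln(2)/0.112
Step 3: t₁/₂ = 0.6931/0.112 = 6.189 s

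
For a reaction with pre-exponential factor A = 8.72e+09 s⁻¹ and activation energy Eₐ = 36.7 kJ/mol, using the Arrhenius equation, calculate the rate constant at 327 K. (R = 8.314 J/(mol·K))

1.20e+04 s⁻¹

Step 1: Use the Arrhenius equation: k = A × exp(-Eₐ/RT)
Step 2: Convert Eₐ to J/mol: 36.7 kJ/mol = 36700 J/mol
Step 3: Calculate the exponent: -Eₐ/(RT) = -36700/(8.314 × 327) = -13.49921
Step 4: k = 8.72e+09 × exp(-13.49921)
Step 5: k = 8.72e+09 × 1.37204e-06 = 1.1964e+04 s⁻¹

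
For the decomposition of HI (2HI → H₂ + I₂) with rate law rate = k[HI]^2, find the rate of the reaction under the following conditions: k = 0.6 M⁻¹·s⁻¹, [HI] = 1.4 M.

1.176 M/s

Step 1: Identify the rate law: rate = k[HI]^2
Step 2: Substitute values: rate = 0.6 × (1.4)^2
Step 3: Calculate: rate = 0.6 × 1.96 = 1.176 M/s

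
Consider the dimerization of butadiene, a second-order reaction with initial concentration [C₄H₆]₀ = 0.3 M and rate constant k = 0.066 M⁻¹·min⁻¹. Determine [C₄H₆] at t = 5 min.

0.273 M

Step 1: For a second-order reaction: 1/[C₄H₆] = 1/[C₄H₆]₀ + kt
Step 2: 1/[C₄H₆] = 1/0.3 + 0.066 × 5
Step 3: 1/[C₄H₆] = 3.333 + 0.33 = 3.663
Step 4: [C₄H₆] = 1/3.663 = 0.273 M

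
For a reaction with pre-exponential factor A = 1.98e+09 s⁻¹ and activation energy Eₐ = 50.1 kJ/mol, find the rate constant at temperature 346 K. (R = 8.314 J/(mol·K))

5.41e+01 s⁻¹

Step 1: Use the Arrhenius equation: k = A × exp(-Eₐ/RT)
Step 2: Convert Eₐ to J/mol: 50.1 kJ/mol = 50100 J/mol
Step 3: Calculate the exponent: -Eₐ/(RT) = -50100/(8.314 × 346) = -17.41613
Step 4: k = 1.98e+09 × exp(-17.41613)
Step 5: k = 1.98e+09 × 2.73068e-08 = 5.4067e+01 s⁻¹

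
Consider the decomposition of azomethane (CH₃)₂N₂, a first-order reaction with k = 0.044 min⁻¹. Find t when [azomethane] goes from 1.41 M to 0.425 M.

27.26 min

Step 1: For first-order: t = ln([azomethane]₀/[azomethane])/k
Step 2: t = ln(1.41/0.425)/0.044
Step 3: t = ln(3.318)/0.044
Step 4: t = 1.199/0.044 = 27.26 min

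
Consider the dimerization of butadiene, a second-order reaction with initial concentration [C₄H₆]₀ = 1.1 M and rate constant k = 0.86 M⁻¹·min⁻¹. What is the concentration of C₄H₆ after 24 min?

0.04641 M

Step 1: For a second-order reaction: 1/[C₄H₆] = 1/[C₄H₆]₀ + kt
Step 2: 1/[C₄H₆] = 1/1.1 + 0.86 × 24
Step 3: 1/[C₄H₆] = 0.9091 + 20.64 = 21.55
Step 4: [C₄H₆] = 1/21.55 = 0.04641 M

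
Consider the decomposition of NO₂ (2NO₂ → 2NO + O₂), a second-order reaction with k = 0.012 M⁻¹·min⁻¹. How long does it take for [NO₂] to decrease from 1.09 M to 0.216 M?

309.3 min

Step 1: For second-order: t = (1/[NO₂] - 1/[NO₂]₀)/k
Step 2: t = (1/0.216 - 1/1.09)/0.012
Step 3: t = (4.63 - 0.9174)/0.012
Step 4: t = 3.712/0.012 = 309.3 min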